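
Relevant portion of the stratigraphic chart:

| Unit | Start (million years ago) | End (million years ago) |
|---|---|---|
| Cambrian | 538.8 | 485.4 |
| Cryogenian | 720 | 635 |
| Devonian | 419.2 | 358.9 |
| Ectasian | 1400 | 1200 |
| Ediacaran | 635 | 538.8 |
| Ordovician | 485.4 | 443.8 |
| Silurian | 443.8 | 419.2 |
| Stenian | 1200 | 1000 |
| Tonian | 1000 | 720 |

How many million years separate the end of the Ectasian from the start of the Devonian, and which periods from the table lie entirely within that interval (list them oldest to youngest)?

End of Ectasian = 1200 Ma; start of Devonian = 419.2 Ma.
Gap = 1200 − 419.2 = 780.8 Myr.
Periods wholly inside 1200–419.2 Ma: Stenian (1200–1000), Tonian (1000–720), Cryogenian (720–635), Ediacaran (635–538.8), Cambrian (538.8–485.4), Ordovician (485.4–443.8), Silurian (443.8–419.2).

780.8 million years; Stenian, Tonian, Cryogenian, Ediacaran, Cambrian, Ordovician, Silurian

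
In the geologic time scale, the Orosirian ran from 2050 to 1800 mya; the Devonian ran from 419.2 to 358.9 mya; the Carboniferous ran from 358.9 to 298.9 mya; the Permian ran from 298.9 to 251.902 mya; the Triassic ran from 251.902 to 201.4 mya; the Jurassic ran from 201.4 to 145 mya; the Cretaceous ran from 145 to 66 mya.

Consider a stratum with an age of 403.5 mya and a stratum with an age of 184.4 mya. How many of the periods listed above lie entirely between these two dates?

The older date is 403.5 Ma and the younger is 184.4 Ma.
Periods with start < 403.5 and end > 184.4 Ma: Carboniferous (358.9–298.9), Permian (298.9–251.902), Triassic (251.902–201.4).
That is 3 complete periods.

3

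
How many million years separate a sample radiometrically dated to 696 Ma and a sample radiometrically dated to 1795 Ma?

1099 million years

1795 − 696 = 1099 million years.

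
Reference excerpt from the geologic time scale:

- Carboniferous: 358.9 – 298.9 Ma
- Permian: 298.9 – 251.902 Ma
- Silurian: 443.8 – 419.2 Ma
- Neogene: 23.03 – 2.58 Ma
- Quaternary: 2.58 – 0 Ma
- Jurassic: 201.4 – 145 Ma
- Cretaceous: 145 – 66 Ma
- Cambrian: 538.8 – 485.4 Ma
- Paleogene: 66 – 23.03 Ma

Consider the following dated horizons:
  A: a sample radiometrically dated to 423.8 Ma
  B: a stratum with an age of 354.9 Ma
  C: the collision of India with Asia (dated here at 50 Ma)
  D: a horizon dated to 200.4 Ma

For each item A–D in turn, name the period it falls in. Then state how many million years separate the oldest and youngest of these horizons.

A — Silurian; B — Carboniferous; C — Paleogene; D — Jurassic; span 373.8 million years

Match each age against the start–end ranges in the excerpt: A = 423.8 Ma → Silurian (443.8–419.2); B = 354.9 Ma → Carboniferous (358.9–298.9); C = 50 Ma → Paleogene (66–23.03); D = 200.4 Ma → Jurassic (201.4–145).
The largest age is 423.8 Ma and the smallest is 50 Ma; their difference is 373.8 Myr.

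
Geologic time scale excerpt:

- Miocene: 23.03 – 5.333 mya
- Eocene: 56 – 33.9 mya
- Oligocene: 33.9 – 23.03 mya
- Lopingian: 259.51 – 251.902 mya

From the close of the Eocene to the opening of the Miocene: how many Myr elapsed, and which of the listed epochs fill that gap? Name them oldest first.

End of Eocene = 33.9 Ma; start of Miocene = 23.03 Ma.
Gap = 33.9 − 23.03 = 10.87 Myr.
Epochs wholly inside 33.9–23.03 Ma: Oligocene (33.9–23.03).

10.87 million years; Oligocene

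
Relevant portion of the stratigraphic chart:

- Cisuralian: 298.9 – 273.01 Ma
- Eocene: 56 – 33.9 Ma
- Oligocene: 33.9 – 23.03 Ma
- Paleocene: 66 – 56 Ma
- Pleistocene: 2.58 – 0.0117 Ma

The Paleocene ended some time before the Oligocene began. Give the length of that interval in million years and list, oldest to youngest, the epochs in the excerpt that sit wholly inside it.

22.1 million years; Eocene

End of Paleocene = 56 Ma; start of Oligocene = 33.9 Ma.
Gap = 56 − 33.9 = 22.1 Myr.
Epochs wholly inside 56–33.9 Ma: Eocene (56–33.9).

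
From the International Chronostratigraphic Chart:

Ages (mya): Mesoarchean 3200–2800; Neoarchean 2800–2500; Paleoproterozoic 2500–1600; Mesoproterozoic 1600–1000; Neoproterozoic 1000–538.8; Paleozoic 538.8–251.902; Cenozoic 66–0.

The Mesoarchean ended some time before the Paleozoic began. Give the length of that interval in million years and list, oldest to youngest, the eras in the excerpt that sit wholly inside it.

2261.2 million years; Neoarchean, Paleoproterozoic, Mesoproterozoic, Neoproterozoic

The Mesoarchean closes at 2800 Ma and the Paleozoic opens at 538.8 Ma, so the interval is 2800 − 538.8 = 2261.2 Myr.
An era fits inside if it starts at or after 2800 Ma and ends at or before 538.8 Ma; oldest first that gives Neoarchean, Paleoproterozoic, Mesoproterozoic, Neoproterozoic.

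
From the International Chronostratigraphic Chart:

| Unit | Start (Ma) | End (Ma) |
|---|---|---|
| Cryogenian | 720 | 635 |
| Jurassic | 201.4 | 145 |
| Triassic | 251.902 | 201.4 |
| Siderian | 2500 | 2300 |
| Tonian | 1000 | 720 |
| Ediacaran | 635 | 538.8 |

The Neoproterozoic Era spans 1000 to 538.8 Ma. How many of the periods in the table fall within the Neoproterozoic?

Periods inside 1000–538.8 Ma: Tonian, Cryogenian, Ediacaran — 3 in total.

3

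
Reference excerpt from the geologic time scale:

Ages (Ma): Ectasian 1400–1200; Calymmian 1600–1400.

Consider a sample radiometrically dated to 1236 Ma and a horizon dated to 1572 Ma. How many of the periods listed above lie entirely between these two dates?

Checking each listed span, none has both start < 1572 Ma and end > 1236 Ma — every period straddles one of the two dates or lies outside them — so the count is 0.

0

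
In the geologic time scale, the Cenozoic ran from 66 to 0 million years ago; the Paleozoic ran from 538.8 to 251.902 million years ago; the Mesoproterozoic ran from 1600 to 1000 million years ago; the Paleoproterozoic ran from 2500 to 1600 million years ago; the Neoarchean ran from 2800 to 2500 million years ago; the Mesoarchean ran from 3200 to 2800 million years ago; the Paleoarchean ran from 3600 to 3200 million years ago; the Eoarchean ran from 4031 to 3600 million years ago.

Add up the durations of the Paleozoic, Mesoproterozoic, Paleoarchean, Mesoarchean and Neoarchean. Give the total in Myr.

Duration is start − end for each: (538.8 − 251.902) + (1600 − 1000) + (3600 − 3200) + (3200 − 2800) + (2800 − 2500).
That is 286.898 + 600 + 400 + 400 + 300, which totals 1986.898 million years.

1986.898 million years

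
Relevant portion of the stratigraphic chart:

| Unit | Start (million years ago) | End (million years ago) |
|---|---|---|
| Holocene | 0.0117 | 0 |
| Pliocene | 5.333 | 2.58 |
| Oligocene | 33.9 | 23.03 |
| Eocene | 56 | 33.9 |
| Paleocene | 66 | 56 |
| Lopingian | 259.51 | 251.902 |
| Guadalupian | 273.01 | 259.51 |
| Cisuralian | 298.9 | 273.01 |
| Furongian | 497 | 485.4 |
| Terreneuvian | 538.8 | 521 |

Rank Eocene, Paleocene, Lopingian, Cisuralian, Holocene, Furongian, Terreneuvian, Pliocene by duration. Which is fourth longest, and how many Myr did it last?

Durations: Eocene 22.1; Paleocene 10; Lopingian 7.608; Cisuralian 25.89; Holocene 0.0117; Furongian 11.6; Terreneuvian 17.8; Pliocene 2.753 Myr.
Sorted longest-first: Cisuralian (25.89), Eocene (22.1), Terreneuvian (17.8), Furongian (11.6), Paleocene (10), Lopingian (7.608), Pliocene (2.753), Holocene (0.0117).
The fourth longest is Furongian at 11.6 Myr.

Furongian, 11.6 million years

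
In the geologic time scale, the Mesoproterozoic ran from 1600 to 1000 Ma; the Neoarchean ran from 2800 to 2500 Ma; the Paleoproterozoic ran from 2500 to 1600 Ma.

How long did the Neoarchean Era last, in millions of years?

300 million years

2800 − 2500 = 300 million years.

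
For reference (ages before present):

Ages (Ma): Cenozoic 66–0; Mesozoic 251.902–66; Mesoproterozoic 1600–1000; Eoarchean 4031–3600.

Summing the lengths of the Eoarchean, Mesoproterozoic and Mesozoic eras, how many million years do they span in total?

Each duration: Eoarchean = 431; Mesoproterozoic = 600; Mesozoic = 185.902.
Sum: 431 + 600 + 185.902 = 1216.902 Myr.

1216.902 million years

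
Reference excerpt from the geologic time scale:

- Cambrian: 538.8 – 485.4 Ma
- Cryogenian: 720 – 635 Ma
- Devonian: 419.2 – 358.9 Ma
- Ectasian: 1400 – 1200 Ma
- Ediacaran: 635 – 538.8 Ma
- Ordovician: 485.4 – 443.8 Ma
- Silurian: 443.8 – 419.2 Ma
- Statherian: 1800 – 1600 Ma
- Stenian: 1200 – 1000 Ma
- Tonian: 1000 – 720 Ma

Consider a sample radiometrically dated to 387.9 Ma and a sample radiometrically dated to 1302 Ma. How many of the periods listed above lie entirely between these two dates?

The older date is 1302 Ma and the younger is 387.9 Ma.
Periods with start < 1302 and end > 387.9 Ma: Stenian (1200–1000), Tonian (1000–720), Cryogenian (720–635), Ediacaran (635–538.8), Cambrian (538.8–485.4), Ordovician (485.4–443.8), Silurian (443.8–419.2).
That is 7 complete periods.

7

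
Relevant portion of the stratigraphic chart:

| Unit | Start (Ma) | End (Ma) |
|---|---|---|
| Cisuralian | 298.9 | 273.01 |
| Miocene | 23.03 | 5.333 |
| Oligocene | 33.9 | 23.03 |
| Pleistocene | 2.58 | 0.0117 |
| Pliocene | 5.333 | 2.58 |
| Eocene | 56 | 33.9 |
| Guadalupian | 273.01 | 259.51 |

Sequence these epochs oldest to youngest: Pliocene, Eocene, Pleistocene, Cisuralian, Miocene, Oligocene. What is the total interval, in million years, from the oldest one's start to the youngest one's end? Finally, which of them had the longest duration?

Cisuralian, Eocene, Oligocene, Miocene, Pliocene, Pleistocene; total span 298.8883 Myr; longest is Cisuralian

From the excerpt: Pliocene 5.333–2.58; Eocene 56–33.9; Pleistocene 2.58–0.0117; Cisuralian 298.9–273.01; Miocene 23.03–5.333; Oligocene 33.9–23.03 (Ma).
Larger Ma is earlier, so the oldest is Cisuralian and the youngest is Pleistocene; oldest to youngest: Cisuralian, Eocene, Oligocene, Miocene, Pliocene, Pleistocene.
Oldest start 298.9 minus youngest end 0.0117 gives 298.8883 Myr overall.
Individual lengths (start − end): Eocene 22.1; Miocene 17.697; Cisuralian 25.89; Pliocene 2.753; Oligocene 10.87; Pleistocene 2.5683. The largest is Cisuralian at 25.89 Myr.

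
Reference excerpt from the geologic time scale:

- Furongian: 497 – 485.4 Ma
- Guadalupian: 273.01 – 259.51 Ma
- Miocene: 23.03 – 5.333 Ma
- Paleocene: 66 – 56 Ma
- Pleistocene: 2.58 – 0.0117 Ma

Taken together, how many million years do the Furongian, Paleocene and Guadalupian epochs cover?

Duration is start − end for each: (497 − 485.4) + (66 − 56) + (273.01 − 259.51).
That is 11.6 + 10 + 13.5, which totals 35.1 million years.

35.1 million years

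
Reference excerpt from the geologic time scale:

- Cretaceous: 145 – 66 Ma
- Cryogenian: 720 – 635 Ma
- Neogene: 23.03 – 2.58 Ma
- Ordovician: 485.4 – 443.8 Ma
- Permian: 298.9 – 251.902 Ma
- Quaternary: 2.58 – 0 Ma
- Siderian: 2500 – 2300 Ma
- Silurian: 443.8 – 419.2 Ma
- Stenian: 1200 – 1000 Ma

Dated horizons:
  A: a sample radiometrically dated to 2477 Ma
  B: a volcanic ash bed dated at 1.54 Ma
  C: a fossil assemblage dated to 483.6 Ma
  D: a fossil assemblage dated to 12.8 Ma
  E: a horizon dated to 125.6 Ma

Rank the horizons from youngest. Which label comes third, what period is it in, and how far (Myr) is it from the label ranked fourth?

E, in the Cretaceous; 358 million years to C

Smaller Ma means younger, so youngest first: B 1.54 < D 12.8 < E 125.6 < C 483.6 < A 2477.
Counting 3 along gives E (125.6 Ma); the excerpt puts that inside the Cretaceous, 145–66 Ma.
Next in line is C (483.6 Ma), and 483.6 − 125.6 = 358 Myr.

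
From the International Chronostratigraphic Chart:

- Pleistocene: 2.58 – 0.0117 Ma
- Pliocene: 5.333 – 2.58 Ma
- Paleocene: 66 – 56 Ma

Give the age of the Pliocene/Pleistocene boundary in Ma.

The Pliocene ends and the Pleistocene begins at 2.58 Ma.

2.58 Ma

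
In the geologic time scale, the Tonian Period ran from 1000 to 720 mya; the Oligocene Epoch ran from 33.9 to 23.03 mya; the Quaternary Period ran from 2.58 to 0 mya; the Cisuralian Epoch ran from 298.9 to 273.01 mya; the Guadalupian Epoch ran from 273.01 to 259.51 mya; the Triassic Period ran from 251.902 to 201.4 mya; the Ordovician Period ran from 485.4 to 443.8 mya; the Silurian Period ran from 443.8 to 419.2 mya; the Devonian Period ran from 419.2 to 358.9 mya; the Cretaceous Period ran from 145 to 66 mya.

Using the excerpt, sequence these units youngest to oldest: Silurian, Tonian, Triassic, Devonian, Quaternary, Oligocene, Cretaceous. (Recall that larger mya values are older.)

Read off each span (Ma): Silurian 443.8–419.2; Tonian 1000–720; Triassic 251.902–201.4; Devonian 419.2–358.9; Quaternary 2.58–0; Oligocene 33.9–23.03; Cretaceous 145–66.
Larger Ma is older, so oldest→youngest is Tonian, Silurian, Devonian, Triassic, Cretaceous, Oligocene, Quaternary; reverse it for youngest→oldest.

Quaternary, Oligocene, Cretaceous, Triassic, Devonian, Silurian, Tonian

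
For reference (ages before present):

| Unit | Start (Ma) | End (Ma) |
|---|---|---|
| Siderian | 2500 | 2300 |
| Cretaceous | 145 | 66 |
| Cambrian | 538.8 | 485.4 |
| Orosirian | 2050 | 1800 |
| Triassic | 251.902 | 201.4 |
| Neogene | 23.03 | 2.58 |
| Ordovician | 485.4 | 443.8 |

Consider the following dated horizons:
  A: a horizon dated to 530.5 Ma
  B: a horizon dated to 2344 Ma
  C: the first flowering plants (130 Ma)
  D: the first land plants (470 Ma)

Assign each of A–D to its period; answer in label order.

A — Cambrian; B — Siderian; C — Cretaceous; D — Ordovician

Match each age against the start–end ranges in the excerpt: A = 530.5 Ma → Cambrian (538.8–485.4); B = 2344 Ma → Siderian (2500–2300); C = 130 Ma → Cretaceous (145–66); D = 470 Ma → Ordovician (485.4–443.8).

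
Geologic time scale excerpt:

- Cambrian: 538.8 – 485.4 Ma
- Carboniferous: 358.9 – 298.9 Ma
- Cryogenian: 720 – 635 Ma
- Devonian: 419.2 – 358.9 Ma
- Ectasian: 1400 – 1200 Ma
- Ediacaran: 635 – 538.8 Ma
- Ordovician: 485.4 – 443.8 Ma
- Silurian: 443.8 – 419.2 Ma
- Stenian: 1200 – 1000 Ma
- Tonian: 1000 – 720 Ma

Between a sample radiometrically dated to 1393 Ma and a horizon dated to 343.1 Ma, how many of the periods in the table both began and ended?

The older date is 1393 Ma and the younger is 343.1 Ma.
Periods with start < 1393 and end > 343.1 Ma: Stenian (1200–1000), Tonian (1000–720), Cryogenian (720–635), Ediacaran (635–538.8), Cambrian (538.8–485.4), Ordovician (485.4–443.8), Silurian (443.8–419.2), Devonian (419.2–358.9).
That is 8 complete periods.

8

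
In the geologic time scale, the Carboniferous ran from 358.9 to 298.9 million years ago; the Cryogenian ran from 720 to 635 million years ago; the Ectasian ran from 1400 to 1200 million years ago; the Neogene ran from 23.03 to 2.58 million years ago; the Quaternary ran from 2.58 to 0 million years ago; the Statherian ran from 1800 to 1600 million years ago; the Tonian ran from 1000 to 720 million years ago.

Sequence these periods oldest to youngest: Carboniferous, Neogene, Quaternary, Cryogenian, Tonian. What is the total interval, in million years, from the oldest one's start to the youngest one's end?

Tonian → Cryogenian → Carboniferous → Neogene → Quaternary; total span 1000 Myr

Start ages (Ma): Tonian 1000, Cryogenian 720, Carboniferous 358.9, Neogene 23.03, Quaternary 2.58.
Ordered oldest to youngest: Tonian, Cryogenian, Carboniferous, Neogene, Quaternary.
Span = 1000 − 0 = 1000 Myr.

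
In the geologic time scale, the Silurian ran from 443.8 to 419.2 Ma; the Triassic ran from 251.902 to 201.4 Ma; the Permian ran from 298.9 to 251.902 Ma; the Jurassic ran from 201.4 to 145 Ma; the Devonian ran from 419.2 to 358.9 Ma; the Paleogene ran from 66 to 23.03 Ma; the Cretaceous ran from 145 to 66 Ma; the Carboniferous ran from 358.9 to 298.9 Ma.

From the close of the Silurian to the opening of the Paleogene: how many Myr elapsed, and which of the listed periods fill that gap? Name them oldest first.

353.2 million years; Devonian, Carboniferous, Permian, Triassic, Jurassic, Cretaceous

End of Silurian = 419.2 Ma; start of Paleogene = 66 Ma.
Gap = 419.2 − 66 = 353.2 Myr.
Periods wholly inside 419.2–66 Ma: Devonian (419.2–358.9), Carboniferous (358.9–298.9), Permian (298.9–251.902), Triassic (251.902–201.4), Jurassic (201.4–145), Cretaceous (145–66).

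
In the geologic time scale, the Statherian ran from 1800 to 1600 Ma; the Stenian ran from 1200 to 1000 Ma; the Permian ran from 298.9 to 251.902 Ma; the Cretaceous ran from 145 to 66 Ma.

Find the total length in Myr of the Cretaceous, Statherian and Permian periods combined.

Duration is start − end for each: (145 − 66) + (1800 − 1600) + (298.9 − 251.902).
That is 79 + 200 + 46.998, which totals 325.998 million years.

325.998 million years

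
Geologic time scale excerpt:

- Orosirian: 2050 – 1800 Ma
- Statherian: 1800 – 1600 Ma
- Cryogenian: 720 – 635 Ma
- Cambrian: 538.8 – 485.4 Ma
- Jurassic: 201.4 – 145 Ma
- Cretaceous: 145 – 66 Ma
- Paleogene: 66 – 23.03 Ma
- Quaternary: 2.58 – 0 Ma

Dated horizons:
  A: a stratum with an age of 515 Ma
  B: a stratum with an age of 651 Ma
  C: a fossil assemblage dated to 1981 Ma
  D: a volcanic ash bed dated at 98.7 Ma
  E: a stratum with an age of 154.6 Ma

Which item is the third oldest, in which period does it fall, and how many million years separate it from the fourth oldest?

A, in the Cambrian; 360.4 million years to E

Sorted oldest-first by Ma: C (1981), B (651), A (515), E (154.6), D (98.7).
The third oldest is A at 515 Ma, which lies in 538.8–485.4 Ma: the Cambrian.
The fourth oldest is E at 154.6 Ma; separation = |515 − 154.6| = 360.4 Myr.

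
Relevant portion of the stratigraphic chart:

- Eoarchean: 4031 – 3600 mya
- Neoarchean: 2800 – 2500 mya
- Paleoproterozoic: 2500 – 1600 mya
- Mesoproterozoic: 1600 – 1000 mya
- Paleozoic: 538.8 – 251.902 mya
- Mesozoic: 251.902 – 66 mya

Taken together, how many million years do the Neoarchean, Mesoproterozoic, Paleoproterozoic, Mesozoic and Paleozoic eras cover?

Duration is start − end for each: (2800 − 2500) + (1600 − 1000) + (2500 − 1600) + (251.902 − 66) + (538.8 − 251.902).
That is 300 + 600 + 900 + 185.902 + 286.898, which totals 2272.8 million years.

2272.8 million years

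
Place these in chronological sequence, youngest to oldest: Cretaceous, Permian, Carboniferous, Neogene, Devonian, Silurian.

Group by era (each group listed oldest first) — Paleozoic: Silurian, Devonian, Carboniferous, Permian; Mesozoic: Cretaceous; Cenozoic: Neogene. The eras run Paleozoic → Mesozoic → Cenozoic. Concatenating the groups in that era order and then reversing gives youngest to oldest.

Neogene, then Cretaceous, then Permian, then Carboniferous, then Devonian, then Silurian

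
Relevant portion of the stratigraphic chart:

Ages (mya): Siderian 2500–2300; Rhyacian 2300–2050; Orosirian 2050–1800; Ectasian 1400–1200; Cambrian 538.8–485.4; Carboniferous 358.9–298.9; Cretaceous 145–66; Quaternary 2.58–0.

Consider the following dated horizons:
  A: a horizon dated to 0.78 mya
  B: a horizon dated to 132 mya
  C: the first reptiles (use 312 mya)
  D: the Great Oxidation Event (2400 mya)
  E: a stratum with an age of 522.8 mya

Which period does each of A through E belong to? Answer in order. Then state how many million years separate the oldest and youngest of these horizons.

A: 0.78 Ma lies in 2.58–0 Ma, so Quaternary.
B: 132 Ma lies in 145–66 Ma, so Cretaceous.
C: 312 Ma lies in 358.9–298.9 Ma, so Carboniferous.
D: 2400 Ma lies in 2500–2300 Ma, so Siderian.
E: 522.8 Ma lies in 538.8–485.4 Ma, so Cambrian.
Oldest = 2400 Ma, youngest = 0.78 Ma → span 2399.22 Myr.

A — Quaternary; B — Cretaceous; C — Carboniferous; D — Siderian; E — Cambrian; span 2399.22 million years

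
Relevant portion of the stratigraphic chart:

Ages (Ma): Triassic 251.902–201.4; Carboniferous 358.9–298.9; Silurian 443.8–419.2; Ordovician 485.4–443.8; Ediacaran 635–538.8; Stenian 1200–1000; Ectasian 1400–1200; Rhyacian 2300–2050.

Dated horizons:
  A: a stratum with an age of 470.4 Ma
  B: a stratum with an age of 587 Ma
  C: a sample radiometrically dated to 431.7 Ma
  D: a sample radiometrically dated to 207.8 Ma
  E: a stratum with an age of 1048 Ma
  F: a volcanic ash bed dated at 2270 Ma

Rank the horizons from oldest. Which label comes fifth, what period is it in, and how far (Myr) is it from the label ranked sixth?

C, in the Silurian; 223.9 million years to D

Larger Ma means older, so oldest first: F 2270 > E 1048 > B 587 > A 470.4 > C 431.7 > D 207.8.
Counting 5 along gives C (431.7 Ma); the excerpt puts that inside the Silurian, 443.8–419.2 Ma.
Next in line is D (207.8 Ma), and 431.7 − 207.8 = 223.9 Myr.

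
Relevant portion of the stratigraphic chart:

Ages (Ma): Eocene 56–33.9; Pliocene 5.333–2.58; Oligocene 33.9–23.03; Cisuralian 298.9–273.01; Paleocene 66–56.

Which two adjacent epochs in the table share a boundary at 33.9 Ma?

The Eocene ends at 33.9 Ma and the Oligocene begins at 33.9 Ma, so they share that boundary.

Eocene and Oligocene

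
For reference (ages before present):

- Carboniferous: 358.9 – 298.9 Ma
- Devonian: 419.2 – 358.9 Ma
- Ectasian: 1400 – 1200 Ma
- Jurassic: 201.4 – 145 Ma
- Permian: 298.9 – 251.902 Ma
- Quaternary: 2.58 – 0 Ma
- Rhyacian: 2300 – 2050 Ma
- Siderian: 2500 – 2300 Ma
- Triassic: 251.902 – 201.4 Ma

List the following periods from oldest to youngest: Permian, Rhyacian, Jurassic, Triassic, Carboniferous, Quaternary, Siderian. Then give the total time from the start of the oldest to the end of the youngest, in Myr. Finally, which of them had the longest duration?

Siderian → Rhyacian → Carboniferous → Permian → Triassic → Jurassic → Quaternary; total span 2500 Myr; longest is Rhyacian

Start ages (Ma): Siderian 2500, Rhyacian 2300, Carboniferous 358.9, Permian 298.9, Triassic 251.902, Jurassic 201.4, Quaternary 2.58.
Ordered oldest to youngest: Siderian, Rhyacian, Carboniferous, Permian, Triassic, Jurassic, Quaternary.
Span = 2500 − 0 = 2500 Myr.
Durations: Triassic 50.502, Carboniferous 60, Jurassic 56.4, Quaternary 2.58, Permian 46.998, Siderian 200, Rhyacian 250 → longest is Rhyacian (250 Myr).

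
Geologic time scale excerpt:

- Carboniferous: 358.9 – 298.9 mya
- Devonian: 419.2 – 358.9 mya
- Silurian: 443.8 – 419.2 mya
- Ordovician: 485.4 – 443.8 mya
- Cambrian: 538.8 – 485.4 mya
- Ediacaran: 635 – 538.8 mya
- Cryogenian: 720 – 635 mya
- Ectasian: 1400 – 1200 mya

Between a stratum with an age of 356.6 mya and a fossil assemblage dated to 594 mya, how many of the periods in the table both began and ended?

The older date is 594 Ma and the younger is 356.6 Ma.
Periods with start < 594 and end > 356.6 Ma: Cambrian (538.8–485.4), Ordovician (485.4–443.8), Silurian (443.8–419.2), Devonian (419.2–358.9).
That is 4 complete periods.

4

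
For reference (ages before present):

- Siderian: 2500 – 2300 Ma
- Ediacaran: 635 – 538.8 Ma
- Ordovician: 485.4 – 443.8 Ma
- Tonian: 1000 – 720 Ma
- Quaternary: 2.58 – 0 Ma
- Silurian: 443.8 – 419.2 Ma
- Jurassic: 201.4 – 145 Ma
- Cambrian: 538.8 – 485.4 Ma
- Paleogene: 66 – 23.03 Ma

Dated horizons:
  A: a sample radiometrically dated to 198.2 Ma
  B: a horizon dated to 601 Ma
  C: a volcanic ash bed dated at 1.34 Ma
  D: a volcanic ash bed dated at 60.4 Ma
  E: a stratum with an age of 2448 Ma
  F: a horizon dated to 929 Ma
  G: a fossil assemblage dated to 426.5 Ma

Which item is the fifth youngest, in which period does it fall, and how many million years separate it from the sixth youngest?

Smaller Ma means younger, so youngest first: C 1.34 < D 60.4 < A 198.2 < G 426.5 < B 601 < F 929 < E 2448.
Counting 5 along gives B (601 Ma); the excerpt puts that inside the Ediacaran, 635–538.8 Ma.
Next in line is F (929 Ma), and 929 − 601 = 328 Myr.

B, in the Ediacaran; 328 million years to F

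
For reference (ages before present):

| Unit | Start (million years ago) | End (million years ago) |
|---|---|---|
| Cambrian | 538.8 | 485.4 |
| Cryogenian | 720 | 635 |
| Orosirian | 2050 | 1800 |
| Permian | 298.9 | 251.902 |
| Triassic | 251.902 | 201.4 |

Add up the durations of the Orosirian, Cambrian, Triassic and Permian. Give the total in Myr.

Each duration: Orosirian = 250; Cambrian = 53.4; Triassic = 50.502; Permian = 46.998.
Sum: 250 + 53.4 + 50.502 + 46.998 = 400.9 Myr.

400.9 million years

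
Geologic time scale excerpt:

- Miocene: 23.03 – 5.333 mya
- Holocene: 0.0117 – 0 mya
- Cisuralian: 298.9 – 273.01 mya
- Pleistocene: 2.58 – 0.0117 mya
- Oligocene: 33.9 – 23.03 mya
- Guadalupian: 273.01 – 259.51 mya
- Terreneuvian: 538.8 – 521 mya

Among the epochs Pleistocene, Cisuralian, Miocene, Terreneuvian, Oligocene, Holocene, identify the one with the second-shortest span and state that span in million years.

Pleistocene, 2.5683 million years

Durations: Pleistocene 2.5683; Cisuralian 25.89; Miocene 17.697; Terreneuvian 17.8; Oligocene 10.87; Holocene 0.0117 Myr.
Sorted shortest-first: Holocene (0.0117), Pleistocene (2.5683), Oligocene (10.87), Miocene (17.697), Terreneuvian (17.8), Cisuralian (25.89).
The second shortest is Pleistocene at 2.5683 Myr.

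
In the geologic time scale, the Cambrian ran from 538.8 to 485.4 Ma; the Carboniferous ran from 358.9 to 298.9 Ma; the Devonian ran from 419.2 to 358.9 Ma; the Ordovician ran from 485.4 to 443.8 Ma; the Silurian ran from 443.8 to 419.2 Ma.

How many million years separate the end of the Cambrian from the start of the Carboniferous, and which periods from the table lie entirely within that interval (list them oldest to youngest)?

126.5 million years; Ordovician, Silurian, Devonian

The Cambrian closes at 485.4 Ma and the Carboniferous opens at 358.9 Ma, so the interval is 485.4 − 358.9 = 126.5 Myr.
A period fits inside if it starts at or after 485.4 Ma and ends at or before 358.9 Ma; oldest first that gives Ordovician, Silurian, Devonian.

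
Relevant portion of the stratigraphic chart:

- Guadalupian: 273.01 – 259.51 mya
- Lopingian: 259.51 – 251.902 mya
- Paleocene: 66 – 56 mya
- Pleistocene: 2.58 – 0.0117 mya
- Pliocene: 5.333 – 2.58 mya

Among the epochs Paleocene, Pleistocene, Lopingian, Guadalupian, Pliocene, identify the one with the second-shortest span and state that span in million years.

Durations: Paleocene 10; Pleistocene 2.5683; Lopingian 7.608; Guadalupian 13.5; Pliocene 2.753 Myr.
Sorted shortest-first: Pleistocene (2.5683), Pliocene (2.753), Lopingian (7.608), Paleocene (10), Guadalupian (13.5).
The second shortest is Pliocene at 2.753 Myr.

Pliocene, 2.753 million years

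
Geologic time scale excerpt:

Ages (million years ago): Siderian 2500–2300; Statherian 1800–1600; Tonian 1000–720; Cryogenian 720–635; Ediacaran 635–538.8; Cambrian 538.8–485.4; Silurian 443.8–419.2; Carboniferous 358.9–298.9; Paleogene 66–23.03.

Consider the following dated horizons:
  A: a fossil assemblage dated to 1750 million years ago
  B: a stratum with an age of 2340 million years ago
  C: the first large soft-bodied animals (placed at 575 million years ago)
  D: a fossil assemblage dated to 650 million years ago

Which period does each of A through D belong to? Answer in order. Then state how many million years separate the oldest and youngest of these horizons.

A — Statherian; B — Siderian; C — Ediacaran; D — Cryogenian; span 1765 million years

A: 1750 Ma lies in 1800–1600 Ma, so Statherian.
B: 2340 Ma lies in 2500–2300 Ma, so Siderian.
C: 575 Ma lies in 635–538.8 Ma, so Ediacaran.
D: 650 Ma lies in 720–635 Ma, so Cryogenian.
Oldest = 2340 Ma, youngest = 575 Ma → span 1765 Myr.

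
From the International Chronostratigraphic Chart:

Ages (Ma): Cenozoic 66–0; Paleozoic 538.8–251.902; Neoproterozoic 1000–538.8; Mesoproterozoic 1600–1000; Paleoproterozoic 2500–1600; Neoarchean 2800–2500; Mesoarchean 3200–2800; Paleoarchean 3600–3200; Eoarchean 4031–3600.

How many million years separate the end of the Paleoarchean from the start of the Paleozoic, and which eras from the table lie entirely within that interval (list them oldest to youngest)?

2661.2 million years; Mesoarchean, Neoarchean, Paleoproterozoic, Mesoproterozoic, Neoproterozoic

The Paleoarchean closes at 3200 Ma and the Paleozoic opens at 538.8 Ma, so the interval is 3200 − 538.8 = 2661.2 Myr.
An era fits inside if it starts at or after 3200 Ma and ends at or before 538.8 Ma; oldest first that gives Mesoarchean, Neoarchean, Paleoproterozoic, Mesoproterozoic, Neoproterozoic.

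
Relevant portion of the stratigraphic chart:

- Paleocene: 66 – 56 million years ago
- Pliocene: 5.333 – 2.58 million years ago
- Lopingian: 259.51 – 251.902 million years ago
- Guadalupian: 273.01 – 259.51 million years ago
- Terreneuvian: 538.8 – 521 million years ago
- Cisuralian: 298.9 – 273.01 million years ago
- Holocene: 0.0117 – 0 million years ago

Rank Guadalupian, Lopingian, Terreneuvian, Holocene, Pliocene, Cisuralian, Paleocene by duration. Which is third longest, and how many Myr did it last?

Guadalupian, 13.5 million years

Start − end for each: Guadalupian 273.01 − 259.51 = 13.5; Lopingian 259.51 − 251.902 = 7.608; Terreneuvian 538.8 − 521 = 17.8; Holocene 0.0117 − 0 = 0.0117; Pliocene 5.333 − 2.58 = 2.753; Cisuralian 298.9 − 273.01 = 25.89; Paleocene 66 − 56 = 10.
Ranking these from longest: Cisuralian > Terreneuvian > Guadalupian > Paleocene > Lopingian > Pliocene > Holocene.
Position 3 in that ranking is Guadalupian, which lasted 13.5 Myr.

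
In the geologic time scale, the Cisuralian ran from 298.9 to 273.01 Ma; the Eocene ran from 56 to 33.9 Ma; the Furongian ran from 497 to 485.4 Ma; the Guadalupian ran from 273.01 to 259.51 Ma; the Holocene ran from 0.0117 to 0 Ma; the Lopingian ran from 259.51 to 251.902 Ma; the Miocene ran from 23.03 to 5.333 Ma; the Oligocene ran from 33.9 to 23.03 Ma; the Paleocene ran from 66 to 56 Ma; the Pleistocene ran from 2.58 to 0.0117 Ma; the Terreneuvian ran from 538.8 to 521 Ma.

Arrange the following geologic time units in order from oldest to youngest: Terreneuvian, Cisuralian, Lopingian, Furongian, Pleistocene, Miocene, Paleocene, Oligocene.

The oldest of these is Terreneuvian (starts 538.8 Ma) and the youngest is Pleistocene (ends 0.0117 Ma).
In between, by decreasing start age: Furongian (497), Cisuralian (298.9), Lopingian (259.51), Paleocene (66), Oligocene (33.9), Miocene (23.03).

Terreneuvian, then Furongian, then Cisuralian, then Lopingian, then Paleocene, then Oligocene, then Miocene, then Pleistocene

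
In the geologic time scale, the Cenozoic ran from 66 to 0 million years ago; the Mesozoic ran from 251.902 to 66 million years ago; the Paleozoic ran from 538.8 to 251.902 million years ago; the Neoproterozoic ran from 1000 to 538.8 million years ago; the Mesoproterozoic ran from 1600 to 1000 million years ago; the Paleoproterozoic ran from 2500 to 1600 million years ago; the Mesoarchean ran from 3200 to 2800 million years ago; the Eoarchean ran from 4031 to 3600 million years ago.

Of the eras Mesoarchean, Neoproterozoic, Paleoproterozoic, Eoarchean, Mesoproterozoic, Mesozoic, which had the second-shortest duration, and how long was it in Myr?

Durations: Mesoarchean 400; Neoproterozoic 461.2; Paleoproterozoic 900; Eoarchean 431; Mesoproterozoic 600; Mesozoic 185.902 Myr.
Sorted shortest-first: Mesozoic (185.902), Mesoarchean (400), Eoarchean (431), Neoproterozoic (461.2), Mesoproterozoic (600), Paleoproterozoic (900).
The second shortest is Mesoarchean at 400 Myr.

Mesoarchean, 400 million years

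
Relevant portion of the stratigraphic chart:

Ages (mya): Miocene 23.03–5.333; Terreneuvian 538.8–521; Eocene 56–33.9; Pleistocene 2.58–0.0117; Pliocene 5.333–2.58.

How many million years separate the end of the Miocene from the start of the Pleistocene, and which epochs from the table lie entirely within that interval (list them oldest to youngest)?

2.753 million years; Pliocene

The Miocene closes at 5.333 Ma and the Pleistocene opens at 2.58 Ma, so the interval is 5.333 − 2.58 = 2.753 Myr.
An epoch fits inside if it starts at or after 5.333 Ma and ends at or before 2.58 Ma; oldest first that gives Pliocene.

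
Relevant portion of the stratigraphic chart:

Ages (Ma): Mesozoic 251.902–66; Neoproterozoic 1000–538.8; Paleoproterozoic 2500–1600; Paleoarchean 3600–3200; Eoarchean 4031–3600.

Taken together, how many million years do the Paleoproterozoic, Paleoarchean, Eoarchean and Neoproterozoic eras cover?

Each duration: Paleoproterozoic = 900; Paleoarchean = 400; Eoarchean = 431; Neoproterozoic = 461.2.
Sum: 900 + 400 + 431 + 461.2 = 2192.2 Myr.

2192.2 million years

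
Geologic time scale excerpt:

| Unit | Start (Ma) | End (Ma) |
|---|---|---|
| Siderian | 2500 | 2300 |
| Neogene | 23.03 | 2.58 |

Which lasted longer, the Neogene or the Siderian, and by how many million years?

Neogene: 23.03 − 2.58 = 20.45 Myr.
Siderian: 2500 − 2300 = 200 Myr.
Difference: 200 − 20.45 = 179.55 Myr, so the Siderian was longer.

Siderian, by 179.55 million years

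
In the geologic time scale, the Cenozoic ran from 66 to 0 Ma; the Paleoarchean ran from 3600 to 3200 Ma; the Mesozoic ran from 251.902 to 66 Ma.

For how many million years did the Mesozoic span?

185.902 million years

251.902 − 66 = 185.902 million years.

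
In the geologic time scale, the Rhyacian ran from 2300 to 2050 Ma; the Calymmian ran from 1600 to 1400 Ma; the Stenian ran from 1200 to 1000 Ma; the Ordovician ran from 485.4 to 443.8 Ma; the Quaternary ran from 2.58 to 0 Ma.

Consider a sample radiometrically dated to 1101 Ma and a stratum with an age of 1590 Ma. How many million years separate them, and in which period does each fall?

Elapsed time: 1590 − 1101 = 489 Myr.
1101 Ma lies within 1200–1000 Ma: Stenian.
1590 Ma lies within 1600–1400 Ma: Calymmian.

489 million years apart; the first in the Stenian, the second in the Calymmian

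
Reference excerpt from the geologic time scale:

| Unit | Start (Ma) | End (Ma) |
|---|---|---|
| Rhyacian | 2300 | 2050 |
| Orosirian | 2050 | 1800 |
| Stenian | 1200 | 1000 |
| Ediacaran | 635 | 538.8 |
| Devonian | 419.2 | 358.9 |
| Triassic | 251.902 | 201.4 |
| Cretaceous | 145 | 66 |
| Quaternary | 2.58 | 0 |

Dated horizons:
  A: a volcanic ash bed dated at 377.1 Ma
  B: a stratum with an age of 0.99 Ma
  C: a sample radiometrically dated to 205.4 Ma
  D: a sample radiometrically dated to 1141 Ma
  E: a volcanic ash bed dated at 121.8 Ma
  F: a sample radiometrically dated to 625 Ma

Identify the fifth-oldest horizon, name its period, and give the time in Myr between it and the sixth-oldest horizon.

E, in the Cretaceous; 120.81 million years to B

Sorted oldest-first by Ma: D (1141), F (625), A (377.1), C (205.4), E (121.8), B (0.99).
The fifth oldest is E at 121.8 Ma, which lies in 145–66 Ma: the Cretaceous.
The sixth oldest is B at 0.99 Ma; separation = |121.8 − 0.99| = 120.81 Myr.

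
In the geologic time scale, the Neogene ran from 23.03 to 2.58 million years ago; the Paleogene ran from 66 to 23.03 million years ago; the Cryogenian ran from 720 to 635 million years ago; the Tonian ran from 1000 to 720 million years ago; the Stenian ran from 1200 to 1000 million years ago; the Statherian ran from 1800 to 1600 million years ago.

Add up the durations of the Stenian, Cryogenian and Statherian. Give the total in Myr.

485 million years

Duration is start − end for each: (1200 − 1000) + (720 − 635) + (1800 − 1600).
That is 200 + 85 + 200, which totals 485 million years.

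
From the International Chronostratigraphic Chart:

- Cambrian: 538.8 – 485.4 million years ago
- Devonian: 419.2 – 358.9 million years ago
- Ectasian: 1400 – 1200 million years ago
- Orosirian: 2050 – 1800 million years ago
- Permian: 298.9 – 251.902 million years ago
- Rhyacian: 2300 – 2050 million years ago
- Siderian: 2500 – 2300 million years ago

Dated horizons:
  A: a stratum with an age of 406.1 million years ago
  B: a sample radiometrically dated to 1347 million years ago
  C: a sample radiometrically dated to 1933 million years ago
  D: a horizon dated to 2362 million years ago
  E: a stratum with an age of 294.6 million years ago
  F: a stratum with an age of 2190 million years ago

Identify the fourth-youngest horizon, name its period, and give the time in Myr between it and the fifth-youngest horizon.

Smaller Ma means younger, so youngest first: E 294.6 < A 406.1 < B 1347 < C 1933 < F 2190 < D 2362.
Counting 4 along gives C (1933 Ma); the excerpt puts that inside the Orosirian, 2050–1800 Ma.
Next in line is F (2190 Ma), and 2190 − 1933 = 257 Myr.

C, in the Orosirian; 257 million years to F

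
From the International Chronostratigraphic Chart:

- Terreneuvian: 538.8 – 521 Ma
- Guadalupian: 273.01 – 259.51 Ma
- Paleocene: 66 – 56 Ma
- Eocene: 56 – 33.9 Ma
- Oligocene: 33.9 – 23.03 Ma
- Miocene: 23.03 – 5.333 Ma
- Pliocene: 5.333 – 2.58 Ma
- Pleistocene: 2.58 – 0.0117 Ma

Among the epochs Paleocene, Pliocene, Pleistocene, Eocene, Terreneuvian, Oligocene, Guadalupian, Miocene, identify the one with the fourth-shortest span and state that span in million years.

Oligocene, 10.87 million years

Start − end for each: Paleocene 66 − 56 = 10; Pliocene 5.333 − 2.58 = 2.753; Pleistocene 2.58 − 0.0117 = 2.5683; Eocene 56 − 33.9 = 22.1; Terreneuvian 538.8 − 521 = 17.8; Oligocene 33.9 − 23.03 = 10.87; Guadalupian 273.01 − 259.51 = 13.5; Miocene 23.03 − 5.333 = 17.697.
Ranking these from shortest: Pleistocene < Pliocene < Paleocene < Oligocene < Guadalupian < Miocene < Terreneuvian < Eocene.
Position 4 in that ranking is Oligocene, which lasted 10.87 Myr.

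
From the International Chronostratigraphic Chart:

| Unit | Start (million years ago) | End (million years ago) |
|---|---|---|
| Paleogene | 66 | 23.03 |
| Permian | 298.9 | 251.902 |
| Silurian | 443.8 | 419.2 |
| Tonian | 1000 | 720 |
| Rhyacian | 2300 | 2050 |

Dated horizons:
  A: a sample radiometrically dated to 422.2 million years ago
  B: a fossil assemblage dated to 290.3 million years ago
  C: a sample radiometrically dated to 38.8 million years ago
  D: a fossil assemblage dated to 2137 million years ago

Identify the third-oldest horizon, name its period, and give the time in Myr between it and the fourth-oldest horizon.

B, in the Permian; 251.5 million years to C

Sorted oldest-first by Ma: D (2137), A (422.2), B (290.3), C (38.8).
The third oldest is B at 290.3 Ma, which lies in 298.9–251.902 Ma: the Permian.
The fourth oldest is C at 38.8 Ma; separation = |290.3 − 38.8| = 251.5 Myr.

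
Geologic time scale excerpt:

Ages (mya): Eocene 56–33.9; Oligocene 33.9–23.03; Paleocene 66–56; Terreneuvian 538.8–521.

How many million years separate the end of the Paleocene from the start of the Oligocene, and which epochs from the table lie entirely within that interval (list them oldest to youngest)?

22.1 million years; Eocene

The Paleocene closes at 56 Ma and the Oligocene opens at 33.9 Ma, so the interval is 56 − 33.9 = 22.1 Myr.
An epoch fits inside if it starts at or after 56 Ma and ends at or before 33.9 Ma; oldest first that gives Eocene.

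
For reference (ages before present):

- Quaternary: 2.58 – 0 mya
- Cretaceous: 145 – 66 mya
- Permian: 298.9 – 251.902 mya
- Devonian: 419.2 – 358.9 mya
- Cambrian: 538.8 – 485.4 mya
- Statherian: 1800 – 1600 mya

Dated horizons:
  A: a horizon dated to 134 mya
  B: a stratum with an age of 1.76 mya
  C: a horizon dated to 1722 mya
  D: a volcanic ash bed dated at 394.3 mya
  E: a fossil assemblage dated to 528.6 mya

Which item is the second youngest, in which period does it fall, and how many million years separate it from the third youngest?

Sorted youngest-first by Ma: B (1.76), A (134), D (394.3), E (528.6), C (1722).
The second youngest is A at 134 Ma, which lies in 145–66 Ma: the Cretaceous.
The third youngest is D at 394.3 Ma; separation = |134 − 394.3| = 260.3 Myr.

A, in the Cretaceous; 260.3 million years to D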